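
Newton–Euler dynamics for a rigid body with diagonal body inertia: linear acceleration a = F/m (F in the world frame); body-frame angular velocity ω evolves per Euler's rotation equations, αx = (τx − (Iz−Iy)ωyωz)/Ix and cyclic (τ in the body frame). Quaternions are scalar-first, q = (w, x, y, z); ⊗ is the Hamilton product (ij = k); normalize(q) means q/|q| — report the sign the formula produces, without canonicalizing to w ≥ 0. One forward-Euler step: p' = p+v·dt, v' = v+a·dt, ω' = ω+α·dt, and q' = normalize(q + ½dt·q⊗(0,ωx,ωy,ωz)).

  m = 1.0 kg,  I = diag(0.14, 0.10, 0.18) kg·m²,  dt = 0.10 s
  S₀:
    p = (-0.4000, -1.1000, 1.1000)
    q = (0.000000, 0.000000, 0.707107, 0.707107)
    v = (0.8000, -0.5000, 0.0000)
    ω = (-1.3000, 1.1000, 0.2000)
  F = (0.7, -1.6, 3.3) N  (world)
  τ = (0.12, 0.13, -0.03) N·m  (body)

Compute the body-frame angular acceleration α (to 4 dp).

α = (0.7314, 1.1960, -0.4844)

gyro term ω×Iω = (0.0176, 0.0104, 0.0572)
(τ − ω×Iω)/I = (0.7314, 1.1960, -0.4844)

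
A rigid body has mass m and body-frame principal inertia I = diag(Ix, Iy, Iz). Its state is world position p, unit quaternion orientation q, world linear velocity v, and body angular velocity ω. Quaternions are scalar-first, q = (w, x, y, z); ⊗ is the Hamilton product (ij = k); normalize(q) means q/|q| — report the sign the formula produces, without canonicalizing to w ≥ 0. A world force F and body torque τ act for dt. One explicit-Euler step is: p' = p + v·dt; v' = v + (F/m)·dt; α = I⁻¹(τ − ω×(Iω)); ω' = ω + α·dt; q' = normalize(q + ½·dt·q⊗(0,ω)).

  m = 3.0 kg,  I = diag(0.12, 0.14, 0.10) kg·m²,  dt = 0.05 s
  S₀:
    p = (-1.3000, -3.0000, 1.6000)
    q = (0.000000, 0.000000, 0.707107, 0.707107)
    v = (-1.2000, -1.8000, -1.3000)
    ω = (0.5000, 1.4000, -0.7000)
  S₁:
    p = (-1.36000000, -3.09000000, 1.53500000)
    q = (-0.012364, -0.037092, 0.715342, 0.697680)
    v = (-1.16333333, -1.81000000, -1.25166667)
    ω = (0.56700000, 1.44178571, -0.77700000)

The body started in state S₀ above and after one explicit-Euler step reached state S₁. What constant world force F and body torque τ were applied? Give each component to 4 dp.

Δv = v₁−v₀ = (0.03666667, -0.01000000, 0.04833333)
F = m·Δv/dt = (2.2000, -0.6000, 2.9000)
rate change Δω = (0.06700000, 0.04178571, -0.07700000)
I·α + gyro = (0.2000, 0.1100, -0.1400)

F = (2.2000, -0.6000, 2.9000)
τ = (0.2000, 0.1100, -0.1400)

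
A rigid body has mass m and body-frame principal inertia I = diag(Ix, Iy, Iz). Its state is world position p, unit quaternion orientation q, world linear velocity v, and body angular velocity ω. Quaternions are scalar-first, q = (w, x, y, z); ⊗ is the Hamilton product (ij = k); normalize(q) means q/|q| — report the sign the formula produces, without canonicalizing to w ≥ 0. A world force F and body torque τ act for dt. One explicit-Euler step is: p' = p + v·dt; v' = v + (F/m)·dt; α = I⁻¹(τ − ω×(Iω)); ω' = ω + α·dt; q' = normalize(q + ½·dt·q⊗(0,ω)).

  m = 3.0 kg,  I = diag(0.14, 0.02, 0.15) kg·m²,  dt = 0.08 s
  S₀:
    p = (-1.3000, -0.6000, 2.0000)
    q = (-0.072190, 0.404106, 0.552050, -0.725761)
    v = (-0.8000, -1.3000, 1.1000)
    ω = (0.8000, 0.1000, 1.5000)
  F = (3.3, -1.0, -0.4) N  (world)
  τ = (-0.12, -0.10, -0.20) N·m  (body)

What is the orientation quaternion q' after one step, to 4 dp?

q' = (-0.0437, 0.4368, 0.5031, -0.7444)

2q̇ = q⊗(0,ω) = (0.7101517, 0.8428991, -1.1939868, -0.5095144)
q + ½dt·q⊗(0,ω), renormalized = (-0.0437, 0.4368, 0.5031, -0.7444)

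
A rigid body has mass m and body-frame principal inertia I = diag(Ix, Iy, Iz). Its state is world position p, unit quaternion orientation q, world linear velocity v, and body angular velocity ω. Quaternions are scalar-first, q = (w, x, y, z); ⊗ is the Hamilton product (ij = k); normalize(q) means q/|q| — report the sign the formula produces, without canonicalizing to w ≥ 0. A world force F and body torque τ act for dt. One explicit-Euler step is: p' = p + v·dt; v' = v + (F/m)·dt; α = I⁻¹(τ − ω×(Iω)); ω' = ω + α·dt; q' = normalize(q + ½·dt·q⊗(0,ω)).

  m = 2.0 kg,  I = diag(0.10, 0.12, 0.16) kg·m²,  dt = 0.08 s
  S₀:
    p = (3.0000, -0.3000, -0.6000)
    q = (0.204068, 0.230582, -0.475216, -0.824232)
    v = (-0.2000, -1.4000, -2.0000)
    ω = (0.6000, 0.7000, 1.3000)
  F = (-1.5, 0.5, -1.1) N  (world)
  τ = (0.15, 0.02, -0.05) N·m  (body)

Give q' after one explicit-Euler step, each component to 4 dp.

q' = (0.2542, 0.2334, -0.5003, -0.7941)

2q̇ = q⊗(0,ω) = (1.2658036, 0.0816224, -0.6514482, 0.7118254)
updated quaternion q' = (0.2542, 0.2334, -0.5003, -0.7941)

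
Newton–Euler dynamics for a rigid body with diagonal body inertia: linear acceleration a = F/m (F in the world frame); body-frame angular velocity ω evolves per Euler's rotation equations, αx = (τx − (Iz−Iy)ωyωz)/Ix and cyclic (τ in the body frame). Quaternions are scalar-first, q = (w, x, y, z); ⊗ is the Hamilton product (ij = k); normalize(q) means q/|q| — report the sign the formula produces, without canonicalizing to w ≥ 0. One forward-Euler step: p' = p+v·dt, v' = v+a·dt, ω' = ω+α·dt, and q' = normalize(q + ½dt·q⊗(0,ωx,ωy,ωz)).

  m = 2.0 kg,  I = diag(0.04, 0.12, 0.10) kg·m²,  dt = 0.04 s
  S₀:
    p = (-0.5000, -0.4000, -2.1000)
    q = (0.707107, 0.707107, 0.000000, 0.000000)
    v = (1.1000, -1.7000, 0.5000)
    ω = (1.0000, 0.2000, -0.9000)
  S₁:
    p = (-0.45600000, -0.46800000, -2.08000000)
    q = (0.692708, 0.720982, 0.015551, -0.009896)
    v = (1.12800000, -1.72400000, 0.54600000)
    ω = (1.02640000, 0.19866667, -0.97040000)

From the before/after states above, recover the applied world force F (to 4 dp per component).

F = (1.4000, -1.2000, 2.3000)

velocity change Δv = (0.02800000, -0.02400000, 0.04600000)
F = m·Δv/dt = (1.4000, -1.2000, 2.3000)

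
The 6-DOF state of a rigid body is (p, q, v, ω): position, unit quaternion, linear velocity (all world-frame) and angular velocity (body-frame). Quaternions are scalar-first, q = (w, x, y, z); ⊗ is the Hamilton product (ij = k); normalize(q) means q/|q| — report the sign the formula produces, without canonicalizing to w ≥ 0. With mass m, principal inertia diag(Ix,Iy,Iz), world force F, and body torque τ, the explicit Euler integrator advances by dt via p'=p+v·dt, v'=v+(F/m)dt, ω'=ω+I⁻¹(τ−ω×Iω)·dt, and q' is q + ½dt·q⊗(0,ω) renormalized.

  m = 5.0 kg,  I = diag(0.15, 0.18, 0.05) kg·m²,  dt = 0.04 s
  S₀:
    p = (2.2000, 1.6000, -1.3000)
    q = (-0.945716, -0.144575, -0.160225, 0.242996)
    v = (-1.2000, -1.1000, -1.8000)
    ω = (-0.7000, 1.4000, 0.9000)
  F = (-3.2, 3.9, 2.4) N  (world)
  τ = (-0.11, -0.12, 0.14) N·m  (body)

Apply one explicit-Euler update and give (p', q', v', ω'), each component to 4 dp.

ω×(Iω) gyroscopic = (-0.1638, -0.0630, -0.0294)
(τ − ω×Iω)/I = (0.3587, -0.3167, 3.3880)
ω' = ω + α·dt = (-0.6857, 1.3873, 1.0355)
Hamilton product q⊗(0,ω) = (-0.0955839, 0.1776043, -1.3639821, -1.1657069)
updated quaternion q' = (-0.9470, -0.1409, -0.1874, 0.2195)
linear accel F/m = (-0.6400, 0.7800, 0.4800)
p + v·dt = (2.1520, 1.5560, -1.3720)
v' = v + a·dt = (-1.2256, -1.0688, -1.7808)

p' = (2.1520, 1.5560, -1.3720)
q' = (-0.9470, -0.1409, -0.1874, 0.2195)
v' = (-1.2256, -1.0688, -1.7808)
ω' = (-0.6857, 1.3873, 1.0355)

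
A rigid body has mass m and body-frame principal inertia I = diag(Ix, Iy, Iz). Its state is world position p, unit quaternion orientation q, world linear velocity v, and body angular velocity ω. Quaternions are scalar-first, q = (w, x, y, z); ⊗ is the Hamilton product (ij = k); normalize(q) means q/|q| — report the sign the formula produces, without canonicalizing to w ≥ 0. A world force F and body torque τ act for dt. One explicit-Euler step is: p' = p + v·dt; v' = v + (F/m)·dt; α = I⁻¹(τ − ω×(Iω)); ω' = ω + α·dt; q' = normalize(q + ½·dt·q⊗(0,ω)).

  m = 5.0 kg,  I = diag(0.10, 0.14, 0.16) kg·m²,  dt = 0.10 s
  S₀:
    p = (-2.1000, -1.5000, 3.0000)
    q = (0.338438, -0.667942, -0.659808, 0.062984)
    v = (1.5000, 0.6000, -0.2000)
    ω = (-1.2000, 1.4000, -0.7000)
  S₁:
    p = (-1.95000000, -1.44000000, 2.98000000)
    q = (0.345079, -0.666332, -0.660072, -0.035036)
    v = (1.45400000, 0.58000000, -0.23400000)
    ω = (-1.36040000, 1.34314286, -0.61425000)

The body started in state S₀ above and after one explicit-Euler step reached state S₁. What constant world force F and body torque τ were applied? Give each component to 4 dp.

v₁ − v₀ = (-0.04600000, -0.02000000, -0.03400000)
F = m·Δv/dt = (-2.3000, -1.0000, -1.7000)
rate change Δω = (-0.16040000, -0.05685714, 0.08575000)
precession coupling = (-0.0196, -0.0504, -0.0672)
τ = I·(Δω/dt) + ω₀×(Iω₀) = (-0.1800, -0.1300, 0.0700)

F = (-2.3000, -1.0000, -1.7000)
τ = (-0.1800, -0.1300, 0.0700)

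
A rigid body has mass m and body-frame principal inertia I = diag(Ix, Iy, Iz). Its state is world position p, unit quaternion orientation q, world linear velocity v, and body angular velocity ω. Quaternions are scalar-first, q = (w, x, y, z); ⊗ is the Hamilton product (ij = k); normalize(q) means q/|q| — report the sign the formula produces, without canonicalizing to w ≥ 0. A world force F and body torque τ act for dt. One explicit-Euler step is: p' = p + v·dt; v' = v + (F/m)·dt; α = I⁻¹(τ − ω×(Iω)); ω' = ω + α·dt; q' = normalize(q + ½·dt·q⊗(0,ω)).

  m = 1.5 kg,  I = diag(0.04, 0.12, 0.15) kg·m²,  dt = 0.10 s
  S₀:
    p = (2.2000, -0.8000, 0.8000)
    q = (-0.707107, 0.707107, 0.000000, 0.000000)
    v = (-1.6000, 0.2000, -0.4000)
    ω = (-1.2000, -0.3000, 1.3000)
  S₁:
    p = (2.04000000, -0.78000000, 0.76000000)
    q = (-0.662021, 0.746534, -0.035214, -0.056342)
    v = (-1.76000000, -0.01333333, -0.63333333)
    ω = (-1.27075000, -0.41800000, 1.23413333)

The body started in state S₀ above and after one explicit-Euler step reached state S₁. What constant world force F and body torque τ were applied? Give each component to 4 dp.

Δv = v₁−v₀ = (-0.16000000, -0.21333333, -0.23333333)
m·(v₁−v₀)/dt = (-2.4000, -3.2000, -3.5000)
ω₁ − ω₀ = (-0.07075000, -0.11800000, -0.06586667)
τ = I·(Δω/dt) + ω₀×(Iω₀) = (-0.0400, 0.0300, -0.0700)

F = (-2.4000, -3.2000, -3.5000)
τ = (-0.0400, 0.0300, -0.0700)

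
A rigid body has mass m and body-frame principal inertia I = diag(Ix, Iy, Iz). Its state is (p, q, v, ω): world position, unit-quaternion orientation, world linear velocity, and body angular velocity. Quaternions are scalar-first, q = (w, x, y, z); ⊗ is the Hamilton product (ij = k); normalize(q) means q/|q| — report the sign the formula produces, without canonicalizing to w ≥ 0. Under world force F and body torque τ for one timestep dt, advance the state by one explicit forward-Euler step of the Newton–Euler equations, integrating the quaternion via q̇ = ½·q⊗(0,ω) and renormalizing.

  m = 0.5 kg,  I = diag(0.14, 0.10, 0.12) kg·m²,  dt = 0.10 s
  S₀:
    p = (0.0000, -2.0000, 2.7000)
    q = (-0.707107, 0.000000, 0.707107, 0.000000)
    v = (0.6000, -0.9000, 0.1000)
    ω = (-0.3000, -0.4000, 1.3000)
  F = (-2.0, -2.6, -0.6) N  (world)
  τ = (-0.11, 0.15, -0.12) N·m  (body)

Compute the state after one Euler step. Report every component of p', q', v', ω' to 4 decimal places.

p' = (0.0600, -2.0900, 2.7100)
q' = (-0.6913, 0.0564, 0.7195, -0.0353)
v' = (0.2000, -1.4200, -0.0200)
ω' = (-0.3711, -0.2422, 1.2040)

new position p' = (0.0600, -2.0900, 2.7100)
v + (F/m)dt = (0.2000, -1.4200, -0.0200)
(τ − ω×Iω)/I = (-0.7114, 1.5780, -0.9600)
new body rate ω' = (-0.3711, -0.2422, 1.2040)
Hamilton product q⊗(0,ω) = (0.2828428, 1.1313712, 0.2828428, -0.7071070)
q + ½dt·q⊗(0,ω), renormalized = (-0.6913, 0.0564, 0.7195, -0.0353)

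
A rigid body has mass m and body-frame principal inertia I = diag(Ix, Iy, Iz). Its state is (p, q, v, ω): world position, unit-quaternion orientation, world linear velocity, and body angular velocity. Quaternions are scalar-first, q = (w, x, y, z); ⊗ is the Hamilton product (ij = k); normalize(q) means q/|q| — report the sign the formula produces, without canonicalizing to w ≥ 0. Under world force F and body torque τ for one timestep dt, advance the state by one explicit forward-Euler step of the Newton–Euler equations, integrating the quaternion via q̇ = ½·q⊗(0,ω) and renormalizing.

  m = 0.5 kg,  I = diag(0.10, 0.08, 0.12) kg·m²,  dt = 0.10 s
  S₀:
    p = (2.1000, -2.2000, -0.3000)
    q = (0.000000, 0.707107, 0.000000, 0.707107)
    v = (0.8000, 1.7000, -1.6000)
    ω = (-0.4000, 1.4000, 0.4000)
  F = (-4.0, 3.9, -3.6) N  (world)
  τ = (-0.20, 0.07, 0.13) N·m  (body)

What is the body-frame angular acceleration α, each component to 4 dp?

ω×(Iω) gyroscopic = (0.0224, 0.0032, 0.0112)
α = I⁻¹(τ − ω×Iω) = (-2.2240, 0.8350, 0.9900)

α = (-2.2240, 0.8350, 0.9900)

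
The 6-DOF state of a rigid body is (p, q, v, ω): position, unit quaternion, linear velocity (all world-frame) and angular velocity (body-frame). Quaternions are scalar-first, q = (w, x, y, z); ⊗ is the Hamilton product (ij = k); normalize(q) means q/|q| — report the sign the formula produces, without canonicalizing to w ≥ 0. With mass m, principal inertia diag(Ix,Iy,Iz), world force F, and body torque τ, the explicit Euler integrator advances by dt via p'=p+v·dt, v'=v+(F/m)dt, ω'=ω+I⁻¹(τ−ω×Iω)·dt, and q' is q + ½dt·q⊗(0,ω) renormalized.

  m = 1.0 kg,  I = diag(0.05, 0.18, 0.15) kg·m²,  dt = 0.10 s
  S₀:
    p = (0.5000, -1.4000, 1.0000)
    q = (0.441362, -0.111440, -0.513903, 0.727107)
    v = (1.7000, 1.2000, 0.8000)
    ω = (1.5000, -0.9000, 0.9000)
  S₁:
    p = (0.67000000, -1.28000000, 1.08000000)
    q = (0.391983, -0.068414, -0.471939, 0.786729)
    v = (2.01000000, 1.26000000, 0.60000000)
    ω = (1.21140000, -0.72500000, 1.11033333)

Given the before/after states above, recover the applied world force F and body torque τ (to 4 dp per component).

F = (3.1000, 0.6000, -2.0000)
τ = (-0.1200, 0.1800, 0.1400)

v₁ − v₀ = (0.31000000, 0.06000000, -0.20000000)
applied force F = (3.1000, 0.6000, -2.0000)
ω₁ − ω₀ = (-0.28860000, 0.17500000, 0.21033333)
gyro term ω₀×Iω₀ = (0.0243, -0.1350, -0.1755)
applied torque τ = (-0.1200, 0.1800, 0.1400)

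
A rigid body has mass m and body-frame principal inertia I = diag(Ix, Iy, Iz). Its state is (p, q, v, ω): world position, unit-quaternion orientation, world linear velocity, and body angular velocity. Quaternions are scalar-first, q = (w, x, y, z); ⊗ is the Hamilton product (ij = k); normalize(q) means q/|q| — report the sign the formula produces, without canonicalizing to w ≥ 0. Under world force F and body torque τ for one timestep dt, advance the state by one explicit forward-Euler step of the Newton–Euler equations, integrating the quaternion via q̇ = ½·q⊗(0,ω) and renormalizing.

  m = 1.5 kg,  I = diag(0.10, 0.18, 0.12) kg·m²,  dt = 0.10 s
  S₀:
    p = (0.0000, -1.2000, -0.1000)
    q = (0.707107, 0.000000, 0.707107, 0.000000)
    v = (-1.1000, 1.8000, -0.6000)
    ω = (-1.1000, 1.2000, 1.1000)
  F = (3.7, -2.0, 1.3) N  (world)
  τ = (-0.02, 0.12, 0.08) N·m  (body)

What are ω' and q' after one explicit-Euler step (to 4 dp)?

ω' = (-1.0408, 1.2532, 1.2547)
q' = (0.6615, 0.0000, 0.7459, 0.0774)

(τ − ω×Iω)/I = (0.5920, 0.5322, 1.5467)
ω + α·dt = (-1.0408, 1.2532, 1.2547)
Hamilton product q⊗(0,ω) = (-0.8485284, 0.0000000, 0.8485284, 1.5556354)
q' = normalize(q + ½dt·q⊗(0,ω)) = (0.6615, 0.0000, 0.7459, 0.0774)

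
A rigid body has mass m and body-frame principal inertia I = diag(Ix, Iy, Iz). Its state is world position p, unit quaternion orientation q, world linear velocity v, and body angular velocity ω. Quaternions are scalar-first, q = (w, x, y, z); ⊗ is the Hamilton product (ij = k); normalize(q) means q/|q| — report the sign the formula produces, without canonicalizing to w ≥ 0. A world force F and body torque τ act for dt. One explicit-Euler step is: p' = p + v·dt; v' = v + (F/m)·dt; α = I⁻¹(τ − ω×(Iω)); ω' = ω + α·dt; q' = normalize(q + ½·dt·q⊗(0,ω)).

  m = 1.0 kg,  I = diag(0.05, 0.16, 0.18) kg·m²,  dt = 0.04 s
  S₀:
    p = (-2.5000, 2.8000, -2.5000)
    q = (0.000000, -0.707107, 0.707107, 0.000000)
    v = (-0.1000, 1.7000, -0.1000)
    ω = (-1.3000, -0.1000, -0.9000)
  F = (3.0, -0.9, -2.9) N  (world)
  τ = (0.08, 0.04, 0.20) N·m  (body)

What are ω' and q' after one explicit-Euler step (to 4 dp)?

α = I⁻¹(τ − ω×Iω) = (1.5640, 1.2006, 1.0317)
new body rate ω' = (-1.2374, -0.0520, -0.8587)
Hamilton product q⊗(0,ω) = (-0.8485284, -0.6363963, -0.6363963, 0.9899498)
updated quaternion q' = (-0.0170, -0.7195, 0.6940, 0.0198)

ω' = (-1.2374, -0.0520, -0.8587)
q' = (-0.0170, -0.7195, 0.6940, 0.0198)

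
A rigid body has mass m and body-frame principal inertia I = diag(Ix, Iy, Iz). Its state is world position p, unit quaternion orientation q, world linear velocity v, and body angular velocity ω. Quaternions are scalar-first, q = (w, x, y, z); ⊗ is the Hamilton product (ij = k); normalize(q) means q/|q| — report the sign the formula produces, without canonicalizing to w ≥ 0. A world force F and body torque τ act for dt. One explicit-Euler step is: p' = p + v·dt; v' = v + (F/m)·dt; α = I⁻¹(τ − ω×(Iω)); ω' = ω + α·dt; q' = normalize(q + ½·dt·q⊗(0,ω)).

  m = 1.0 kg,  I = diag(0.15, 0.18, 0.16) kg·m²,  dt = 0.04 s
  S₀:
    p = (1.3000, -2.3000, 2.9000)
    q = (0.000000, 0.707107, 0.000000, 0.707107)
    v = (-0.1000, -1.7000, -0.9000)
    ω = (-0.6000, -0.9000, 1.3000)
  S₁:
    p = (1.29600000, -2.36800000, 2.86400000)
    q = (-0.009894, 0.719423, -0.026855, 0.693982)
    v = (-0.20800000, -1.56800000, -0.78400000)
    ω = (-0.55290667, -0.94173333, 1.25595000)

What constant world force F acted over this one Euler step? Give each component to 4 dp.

v₁ − v₀ = (-0.10800000, 0.13200000, 0.11600000)
applied force F = (-2.7000, 3.3000, 2.9000)

F = (-2.7000, 3.3000, 2.9000)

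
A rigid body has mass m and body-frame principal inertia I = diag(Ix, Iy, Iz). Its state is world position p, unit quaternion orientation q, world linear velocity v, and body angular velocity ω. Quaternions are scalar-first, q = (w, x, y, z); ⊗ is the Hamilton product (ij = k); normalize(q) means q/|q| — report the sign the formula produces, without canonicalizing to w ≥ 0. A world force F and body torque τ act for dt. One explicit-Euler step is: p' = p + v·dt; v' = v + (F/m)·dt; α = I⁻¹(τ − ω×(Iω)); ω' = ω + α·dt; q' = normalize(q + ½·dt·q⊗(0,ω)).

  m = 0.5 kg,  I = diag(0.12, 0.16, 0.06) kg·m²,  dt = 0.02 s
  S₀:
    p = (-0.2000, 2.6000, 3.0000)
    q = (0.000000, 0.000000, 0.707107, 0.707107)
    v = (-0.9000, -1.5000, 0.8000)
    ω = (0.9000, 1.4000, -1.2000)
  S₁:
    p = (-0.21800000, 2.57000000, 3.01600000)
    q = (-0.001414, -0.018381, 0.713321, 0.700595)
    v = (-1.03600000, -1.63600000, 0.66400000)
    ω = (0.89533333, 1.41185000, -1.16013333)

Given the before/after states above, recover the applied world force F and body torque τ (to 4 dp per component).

v₁ − v₀ = (-0.13600000, -0.13600000, -0.13600000)
applied force F = (-3.4000, -3.4000, -3.4000)
ω₁ − ω₀ = (-0.00466667, 0.01185000, 0.03986667)
I·α + gyro = (0.1400, 0.0300, 0.1700)

F = (-3.4000, -3.4000, -3.4000)
τ = (0.1400, 0.0300, 0.1700)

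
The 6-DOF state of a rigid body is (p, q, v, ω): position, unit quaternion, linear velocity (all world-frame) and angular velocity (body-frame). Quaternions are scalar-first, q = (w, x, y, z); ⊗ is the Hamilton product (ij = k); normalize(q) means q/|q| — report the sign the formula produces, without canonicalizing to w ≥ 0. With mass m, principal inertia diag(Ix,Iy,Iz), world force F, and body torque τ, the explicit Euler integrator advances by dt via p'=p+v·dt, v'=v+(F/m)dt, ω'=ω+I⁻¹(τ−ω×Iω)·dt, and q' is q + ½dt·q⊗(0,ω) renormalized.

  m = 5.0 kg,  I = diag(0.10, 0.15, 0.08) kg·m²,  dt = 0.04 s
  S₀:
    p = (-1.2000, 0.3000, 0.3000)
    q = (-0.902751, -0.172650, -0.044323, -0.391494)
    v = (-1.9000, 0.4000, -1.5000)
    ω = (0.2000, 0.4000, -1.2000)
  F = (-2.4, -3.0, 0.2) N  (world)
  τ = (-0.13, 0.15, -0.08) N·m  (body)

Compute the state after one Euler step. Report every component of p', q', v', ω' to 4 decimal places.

p' = (-1.2760, 0.3160, 0.2400)
q' = (-0.9108, -0.1720, -0.0572, -0.3709)
v' = (-1.9192, 0.3760, -1.4984)
ω' = (0.1346, 0.4413, -1.2420)

angular accel α = (-1.6360, 1.0320, -1.0500)
new body rate ω' = (0.1346, 0.4413, -1.2420)
2q̇ = q⊗(0,ω) = (-0.4175336, 0.0292350, -0.6465792, 1.0231058)
updated quaternion q' = (-0.9108, -0.1720, -0.0572, -0.3709)
p' = p + v·dt = (-1.2760, 0.3160, 0.2400)
v' = v + a·dt = (-1.9192, 0.3760, -1.4984)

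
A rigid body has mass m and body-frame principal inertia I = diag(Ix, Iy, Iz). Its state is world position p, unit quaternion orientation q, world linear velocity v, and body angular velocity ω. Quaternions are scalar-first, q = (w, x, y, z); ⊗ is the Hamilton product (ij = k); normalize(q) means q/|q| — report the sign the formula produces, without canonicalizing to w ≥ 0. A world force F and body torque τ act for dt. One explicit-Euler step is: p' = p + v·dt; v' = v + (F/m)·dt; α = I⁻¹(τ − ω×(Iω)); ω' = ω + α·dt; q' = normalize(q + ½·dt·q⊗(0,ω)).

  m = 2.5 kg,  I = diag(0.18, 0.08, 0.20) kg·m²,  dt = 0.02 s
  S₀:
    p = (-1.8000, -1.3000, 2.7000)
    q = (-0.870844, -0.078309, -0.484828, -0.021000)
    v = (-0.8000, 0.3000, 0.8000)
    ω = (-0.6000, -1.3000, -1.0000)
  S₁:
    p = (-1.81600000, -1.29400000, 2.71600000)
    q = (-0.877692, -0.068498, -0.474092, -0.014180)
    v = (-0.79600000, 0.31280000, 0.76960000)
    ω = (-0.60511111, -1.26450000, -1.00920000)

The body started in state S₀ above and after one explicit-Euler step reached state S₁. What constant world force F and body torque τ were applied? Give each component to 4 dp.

F = (0.5000, 1.6000, -3.8000)
τ = (0.1100, 0.1300, -0.1700)

Δv = v₁−v₀ = (0.00400000, 0.01280000, -0.03040000)
applied force F = (0.5000, 1.6000, -3.8000)
ω₁ − ω₀ = (-0.00511111, 0.03550000, -0.00920000)
applied torque τ = (0.1100, 0.1300, -0.1700)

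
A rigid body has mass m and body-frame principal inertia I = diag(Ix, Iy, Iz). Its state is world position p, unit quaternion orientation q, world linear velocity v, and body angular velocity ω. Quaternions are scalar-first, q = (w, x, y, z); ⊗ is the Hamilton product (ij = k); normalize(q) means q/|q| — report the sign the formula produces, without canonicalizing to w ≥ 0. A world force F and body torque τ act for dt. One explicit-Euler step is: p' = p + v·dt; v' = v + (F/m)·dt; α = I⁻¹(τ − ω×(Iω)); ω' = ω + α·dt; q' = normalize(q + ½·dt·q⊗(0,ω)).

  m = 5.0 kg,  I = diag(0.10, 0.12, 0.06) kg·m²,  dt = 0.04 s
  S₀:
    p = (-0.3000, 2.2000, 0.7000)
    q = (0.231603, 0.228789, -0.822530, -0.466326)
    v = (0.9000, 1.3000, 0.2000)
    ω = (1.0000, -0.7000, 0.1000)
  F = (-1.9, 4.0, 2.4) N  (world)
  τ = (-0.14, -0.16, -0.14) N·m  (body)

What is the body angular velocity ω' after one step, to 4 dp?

precession coupling ω×(Iω) = (0.0042, 0.0040, -0.0140)
(τ − ω×Iω)/I = (-1.4420, -1.3667, -2.1000)
ω + α·dt = (0.9423, -0.7547, 0.0160)

ω' = (0.9423, -0.7547, 0.0160)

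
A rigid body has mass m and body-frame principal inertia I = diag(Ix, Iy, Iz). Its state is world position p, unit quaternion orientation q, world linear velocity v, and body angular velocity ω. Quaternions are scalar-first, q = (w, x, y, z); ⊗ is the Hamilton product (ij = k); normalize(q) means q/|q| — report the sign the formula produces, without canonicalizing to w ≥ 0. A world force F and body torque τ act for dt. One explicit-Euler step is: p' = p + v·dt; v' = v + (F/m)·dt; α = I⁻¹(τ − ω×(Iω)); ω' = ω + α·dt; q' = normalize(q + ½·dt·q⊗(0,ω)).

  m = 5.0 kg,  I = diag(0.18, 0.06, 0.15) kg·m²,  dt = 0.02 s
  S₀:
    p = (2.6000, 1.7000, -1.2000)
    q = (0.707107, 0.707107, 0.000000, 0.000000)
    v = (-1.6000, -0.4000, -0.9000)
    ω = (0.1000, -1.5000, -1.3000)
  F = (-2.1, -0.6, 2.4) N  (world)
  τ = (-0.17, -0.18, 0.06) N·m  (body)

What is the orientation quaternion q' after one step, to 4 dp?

q' = (0.7063, 0.7077, -0.0014, -0.0198)

Hamilton product q⊗(0,ω) = (-0.0707107, 0.0707107, -0.1414214, -1.9798996)
q + ½dt·q⊗(0,ω), renormalized = (0.7063, 0.7077, -0.0014, -0.0198)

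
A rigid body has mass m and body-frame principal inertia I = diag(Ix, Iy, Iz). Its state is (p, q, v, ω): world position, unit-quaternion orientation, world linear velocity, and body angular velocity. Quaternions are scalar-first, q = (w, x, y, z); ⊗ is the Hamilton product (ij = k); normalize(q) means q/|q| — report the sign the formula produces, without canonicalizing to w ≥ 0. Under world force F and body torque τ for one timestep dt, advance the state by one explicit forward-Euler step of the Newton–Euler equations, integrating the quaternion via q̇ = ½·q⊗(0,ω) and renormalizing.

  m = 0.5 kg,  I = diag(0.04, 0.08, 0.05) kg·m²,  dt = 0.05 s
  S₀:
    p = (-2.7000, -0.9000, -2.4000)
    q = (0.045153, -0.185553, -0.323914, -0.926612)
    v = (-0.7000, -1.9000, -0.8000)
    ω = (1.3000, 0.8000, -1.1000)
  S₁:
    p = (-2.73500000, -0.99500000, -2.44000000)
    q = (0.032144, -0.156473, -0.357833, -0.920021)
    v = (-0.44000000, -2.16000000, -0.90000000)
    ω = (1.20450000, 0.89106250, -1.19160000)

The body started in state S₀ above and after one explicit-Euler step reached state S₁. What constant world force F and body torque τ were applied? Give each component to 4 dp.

F = (2.6000, -2.6000, -1.0000)
τ = (-0.0500, 0.1600, -0.0500)

v₁ − v₀ = (0.26000000, -0.26000000, -0.10000000)
F = m·Δv/dt = (2.6000, -2.6000, -1.0000)
Δω = ω₁−ω₀ = (-0.09550000, 0.09106250, -0.09160000)
precession coupling = (0.0264, 0.0143, 0.0416)
applied torque τ = (-0.0500, 0.1600, -0.0500)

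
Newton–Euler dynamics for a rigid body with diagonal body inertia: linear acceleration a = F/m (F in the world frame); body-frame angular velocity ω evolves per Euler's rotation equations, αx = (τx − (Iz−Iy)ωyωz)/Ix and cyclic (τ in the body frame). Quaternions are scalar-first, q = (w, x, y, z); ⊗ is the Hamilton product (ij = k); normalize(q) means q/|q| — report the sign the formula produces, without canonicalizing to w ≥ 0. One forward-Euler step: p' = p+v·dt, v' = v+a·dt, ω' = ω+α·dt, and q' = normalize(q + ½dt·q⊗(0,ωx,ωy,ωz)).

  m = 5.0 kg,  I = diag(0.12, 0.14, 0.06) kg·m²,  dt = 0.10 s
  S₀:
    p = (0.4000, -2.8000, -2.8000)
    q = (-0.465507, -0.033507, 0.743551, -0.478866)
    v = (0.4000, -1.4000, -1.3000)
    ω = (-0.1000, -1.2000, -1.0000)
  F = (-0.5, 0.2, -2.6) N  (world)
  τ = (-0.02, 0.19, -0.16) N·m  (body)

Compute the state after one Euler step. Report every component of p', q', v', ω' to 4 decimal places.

precession coupling ω×(Iω) = (-0.0960, 0.0060, 0.0024)
angular accel α = (0.6333, 1.3143, -2.7067)
ω' = ω + α·dt = (-0.0367, -1.0686, -1.2707)
Hamilton product q⊗(0,ω) = (0.4100445, -1.2716395, 0.5729880, 0.5800705)
updated quaternion q' = (-0.4436, -0.0968, 0.7698, -0.4485)
new position p' = (0.4400, -2.9400, -2.9300)
v' = v + a·dt = (0.3900, -1.3960, -1.3520)

p' = (0.4400, -2.9400, -2.9300)
q' = (-0.4436, -0.0968, 0.7698, -0.4485)
v' = (0.3900, -1.3960, -1.3520)
ω' = (-0.0367, -1.0686, -1.2707)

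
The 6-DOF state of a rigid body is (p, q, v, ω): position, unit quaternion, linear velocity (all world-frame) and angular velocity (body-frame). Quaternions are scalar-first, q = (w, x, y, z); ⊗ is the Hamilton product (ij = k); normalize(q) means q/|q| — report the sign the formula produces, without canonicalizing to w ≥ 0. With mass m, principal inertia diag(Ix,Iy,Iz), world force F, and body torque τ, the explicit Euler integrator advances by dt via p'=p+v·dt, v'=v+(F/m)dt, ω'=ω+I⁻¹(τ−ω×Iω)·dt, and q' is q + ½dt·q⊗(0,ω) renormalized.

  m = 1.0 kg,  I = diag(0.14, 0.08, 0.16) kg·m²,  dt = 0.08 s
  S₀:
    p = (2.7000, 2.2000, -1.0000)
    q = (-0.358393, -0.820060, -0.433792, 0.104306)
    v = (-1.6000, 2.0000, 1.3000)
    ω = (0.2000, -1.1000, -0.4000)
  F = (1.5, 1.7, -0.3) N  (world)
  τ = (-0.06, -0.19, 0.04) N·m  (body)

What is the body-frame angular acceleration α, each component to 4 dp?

α = (-0.6800, -2.3950, 0.1675)

ω×(Iω) gyroscopic = (0.0352, 0.0016, 0.0132)
α = I⁻¹(τ − ω×Iω) = (-0.6800, -2.3950, 0.1675)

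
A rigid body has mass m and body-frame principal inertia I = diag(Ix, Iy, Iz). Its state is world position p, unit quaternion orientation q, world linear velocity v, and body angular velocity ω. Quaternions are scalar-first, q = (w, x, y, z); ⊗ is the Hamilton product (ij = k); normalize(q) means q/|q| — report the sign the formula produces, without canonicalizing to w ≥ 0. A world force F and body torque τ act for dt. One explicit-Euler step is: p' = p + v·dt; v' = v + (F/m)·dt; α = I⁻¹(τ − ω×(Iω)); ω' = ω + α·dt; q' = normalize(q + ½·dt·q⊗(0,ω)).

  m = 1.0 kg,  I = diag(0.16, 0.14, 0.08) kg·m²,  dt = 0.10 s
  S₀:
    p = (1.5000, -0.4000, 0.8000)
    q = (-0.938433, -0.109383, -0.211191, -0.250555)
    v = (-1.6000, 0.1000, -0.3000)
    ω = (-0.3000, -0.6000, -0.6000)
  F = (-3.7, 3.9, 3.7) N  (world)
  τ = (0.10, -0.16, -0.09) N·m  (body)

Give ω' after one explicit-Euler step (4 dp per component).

(τ − ω×Iω)/I = (0.7600, -1.2457, -1.0800)
ω' = ω + α·dt = (-0.2240, -0.7246, -0.7080)

ω' = (-0.2240, -0.7246, -0.7080)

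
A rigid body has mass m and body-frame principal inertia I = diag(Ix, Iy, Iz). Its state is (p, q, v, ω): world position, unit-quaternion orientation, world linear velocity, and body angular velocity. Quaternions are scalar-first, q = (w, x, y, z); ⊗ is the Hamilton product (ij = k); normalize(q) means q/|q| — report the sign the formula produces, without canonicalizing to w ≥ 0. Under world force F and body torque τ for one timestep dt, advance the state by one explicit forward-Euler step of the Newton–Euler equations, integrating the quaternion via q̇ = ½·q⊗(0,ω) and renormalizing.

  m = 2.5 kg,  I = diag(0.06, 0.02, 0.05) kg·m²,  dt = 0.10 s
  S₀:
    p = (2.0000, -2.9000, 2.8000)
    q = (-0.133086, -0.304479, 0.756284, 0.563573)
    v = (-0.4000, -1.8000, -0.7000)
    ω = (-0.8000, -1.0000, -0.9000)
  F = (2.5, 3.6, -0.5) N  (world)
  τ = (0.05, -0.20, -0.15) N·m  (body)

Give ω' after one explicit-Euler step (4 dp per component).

precession coupling ω×(Iω) = (0.0270, 0.0072, -0.0320)
α = I⁻¹(τ − ω×Iω) = (0.3833, -10.3600, -2.3600)
new body rate ω' = (-0.7617, -2.0360, -1.1360)

ω' = (-0.7617, -2.0360, -1.1360)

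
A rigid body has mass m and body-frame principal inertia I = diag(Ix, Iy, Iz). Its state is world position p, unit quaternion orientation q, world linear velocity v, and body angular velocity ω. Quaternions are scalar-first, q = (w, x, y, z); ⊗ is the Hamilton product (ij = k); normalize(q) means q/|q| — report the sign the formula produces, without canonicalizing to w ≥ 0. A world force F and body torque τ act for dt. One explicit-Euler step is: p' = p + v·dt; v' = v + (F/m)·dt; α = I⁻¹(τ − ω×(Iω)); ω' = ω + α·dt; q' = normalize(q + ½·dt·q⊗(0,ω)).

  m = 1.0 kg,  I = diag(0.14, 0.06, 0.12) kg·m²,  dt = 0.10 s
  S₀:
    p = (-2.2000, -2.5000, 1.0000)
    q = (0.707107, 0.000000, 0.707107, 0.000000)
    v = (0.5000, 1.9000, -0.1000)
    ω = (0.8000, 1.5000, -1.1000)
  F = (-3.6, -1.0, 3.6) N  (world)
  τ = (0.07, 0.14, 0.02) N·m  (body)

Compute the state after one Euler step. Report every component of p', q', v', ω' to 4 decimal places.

a = (-3.6000, -1.0000, 3.6000)
p + v·dt = (-2.1500, -2.3100, 0.9900)
v + (F/m)dt = (0.1400, 1.8000, 0.2600)
ω×(Iω) gyroscopic = (-0.0990, -0.0176, -0.0960)
(τ − ω×Iω)/I = (1.2071, 2.6267, 0.9667)
ω + α·dt = (0.9207, 1.7627, -1.0033)
Hamilton product q⊗(0,ω) = (-1.0606605, -0.2121321, 1.0606605, -1.3435033)
q' = normalize(q + ½dt·q⊗(0,ω)) = (0.6507, -0.0106, 0.7563, -0.0668)

p' = (-2.1500, -2.3100, 0.9900)
q' = (0.6507, -0.0106, 0.7563, -0.0668)
v' = (0.1400, 1.8000, 0.2600)
ω' = (0.9207, 1.7627, -1.0033)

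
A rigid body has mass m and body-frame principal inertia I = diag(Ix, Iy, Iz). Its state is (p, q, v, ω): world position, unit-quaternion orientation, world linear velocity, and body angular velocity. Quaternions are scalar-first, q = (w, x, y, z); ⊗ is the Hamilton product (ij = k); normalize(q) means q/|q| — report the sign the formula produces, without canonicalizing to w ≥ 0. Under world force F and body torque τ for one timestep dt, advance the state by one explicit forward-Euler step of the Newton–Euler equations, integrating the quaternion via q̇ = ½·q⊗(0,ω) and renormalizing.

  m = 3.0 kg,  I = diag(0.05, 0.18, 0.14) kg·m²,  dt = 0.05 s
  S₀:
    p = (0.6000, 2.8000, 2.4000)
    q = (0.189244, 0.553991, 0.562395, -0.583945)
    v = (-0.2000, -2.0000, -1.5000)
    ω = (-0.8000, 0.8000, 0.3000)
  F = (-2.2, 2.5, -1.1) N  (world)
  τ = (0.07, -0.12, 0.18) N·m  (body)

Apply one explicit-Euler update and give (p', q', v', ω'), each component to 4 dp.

p' = (0.5900, 2.7000, 2.3250)
q' = (0.1934, 0.5659, 0.5735, -0.5600)
v' = (-0.2367, -1.9583, -1.5183)
ω' = (-0.7204, 0.7607, 0.3940)

linear accel F/m = (-0.7333, 0.8333, -0.3667)
p' = p + v·dt = (0.5900, 2.7000, 2.3250)
v + (F/m)dt = (-0.2367, -1.9583, -1.5183)
ω×(Iω) gyroscopic = (-0.0096, 0.0216, -0.0832)
(τ − ω×Iω)/I = (1.5920, -0.7867, 1.8800)
ω' = ω + α·dt = (-0.7204, 0.7607, 0.3940)
Hamilton product q⊗(0,ω) = (0.1684603, 0.4844793, 0.4523539, 0.9498820)
updated quaternion q' = (0.1934, 0.5659, 0.5735, -0.5600)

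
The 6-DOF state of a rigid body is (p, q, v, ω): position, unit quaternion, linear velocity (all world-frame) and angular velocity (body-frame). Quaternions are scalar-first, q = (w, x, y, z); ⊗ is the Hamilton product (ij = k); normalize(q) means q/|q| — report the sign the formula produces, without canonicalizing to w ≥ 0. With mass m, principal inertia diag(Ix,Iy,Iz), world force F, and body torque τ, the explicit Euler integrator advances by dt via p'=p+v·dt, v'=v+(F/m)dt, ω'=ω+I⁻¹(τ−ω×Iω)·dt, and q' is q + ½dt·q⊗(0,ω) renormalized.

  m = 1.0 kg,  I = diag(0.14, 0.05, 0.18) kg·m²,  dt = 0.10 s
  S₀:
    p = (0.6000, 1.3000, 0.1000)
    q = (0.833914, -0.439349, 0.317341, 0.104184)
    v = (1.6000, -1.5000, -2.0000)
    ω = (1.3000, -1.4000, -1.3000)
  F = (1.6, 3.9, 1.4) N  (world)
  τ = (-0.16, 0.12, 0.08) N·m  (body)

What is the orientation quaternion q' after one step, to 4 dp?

Hamilton product q⊗(0,ω) = (1.1508703, 0.8174025, -1.6031941, -0.8815429)
q' = normalize(q + ½dt·q⊗(0,ω)) = (0.8856, -0.3958, 0.2356, 0.0597)

q' = (0.8856, -0.3958, 0.2356, 0.0597)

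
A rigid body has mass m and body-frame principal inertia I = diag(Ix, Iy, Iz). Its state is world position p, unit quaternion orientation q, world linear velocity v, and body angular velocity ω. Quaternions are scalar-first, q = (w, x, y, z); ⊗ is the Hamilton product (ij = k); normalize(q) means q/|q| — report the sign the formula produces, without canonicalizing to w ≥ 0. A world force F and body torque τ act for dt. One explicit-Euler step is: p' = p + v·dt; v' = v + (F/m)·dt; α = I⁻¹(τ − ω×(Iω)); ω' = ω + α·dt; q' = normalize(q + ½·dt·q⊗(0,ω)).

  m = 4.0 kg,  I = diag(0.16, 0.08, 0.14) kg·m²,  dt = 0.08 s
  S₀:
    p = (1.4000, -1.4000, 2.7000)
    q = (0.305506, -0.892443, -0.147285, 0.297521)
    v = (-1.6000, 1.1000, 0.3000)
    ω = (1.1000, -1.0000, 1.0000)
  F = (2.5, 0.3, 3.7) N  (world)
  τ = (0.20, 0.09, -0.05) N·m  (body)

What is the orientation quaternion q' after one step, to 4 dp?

q' = (0.3261, -0.8708, -0.1104, 0.3510)

Hamilton product q⊗(0,ω) = (0.5368813, 0.4862926, 0.9142101, 1.3599625)
updated quaternion q' = (0.3261, -0.8708, -0.1104, 0.3510)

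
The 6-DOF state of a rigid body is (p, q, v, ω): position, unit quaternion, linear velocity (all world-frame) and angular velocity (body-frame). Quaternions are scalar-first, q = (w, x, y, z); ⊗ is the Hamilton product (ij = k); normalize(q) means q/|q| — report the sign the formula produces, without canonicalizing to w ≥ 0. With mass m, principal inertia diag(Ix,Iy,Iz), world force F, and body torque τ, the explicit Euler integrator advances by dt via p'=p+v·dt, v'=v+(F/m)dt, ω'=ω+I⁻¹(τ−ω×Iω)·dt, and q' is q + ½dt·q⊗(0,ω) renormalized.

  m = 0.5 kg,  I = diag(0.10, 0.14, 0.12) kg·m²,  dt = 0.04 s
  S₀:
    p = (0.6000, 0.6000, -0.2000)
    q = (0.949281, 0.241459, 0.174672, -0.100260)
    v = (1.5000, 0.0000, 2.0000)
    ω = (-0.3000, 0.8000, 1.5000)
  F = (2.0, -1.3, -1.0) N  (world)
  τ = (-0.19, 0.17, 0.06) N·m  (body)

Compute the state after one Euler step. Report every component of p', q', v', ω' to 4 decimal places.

linear accel F/m = (4.0000, -2.6000, -2.0000)
p + v·dt = (0.6600, 0.6000, -0.1200)
new velocity v' = (1.6600, -0.1040, 1.9200)
angular accel α = (-1.6600, 1.1500, 0.5800)
ω' = ω + α·dt = (-0.3664, 0.8460, 1.5232)
Hamilton product q⊗(0,ω) = (0.0830901, 0.0574317, 0.4273143, 1.6694903)
q' = normalize(q + ½dt·q⊗(0,ω)) = (0.9504, 0.2425, 0.1831, -0.0668)

p' = (0.6600, 0.6000, -0.1200)
q' = (0.9504, 0.2425, 0.1831, -0.0668)
v' = (1.6600, -0.1040, 1.9200)
ω' = (-0.3664, 0.8460, 1.5232)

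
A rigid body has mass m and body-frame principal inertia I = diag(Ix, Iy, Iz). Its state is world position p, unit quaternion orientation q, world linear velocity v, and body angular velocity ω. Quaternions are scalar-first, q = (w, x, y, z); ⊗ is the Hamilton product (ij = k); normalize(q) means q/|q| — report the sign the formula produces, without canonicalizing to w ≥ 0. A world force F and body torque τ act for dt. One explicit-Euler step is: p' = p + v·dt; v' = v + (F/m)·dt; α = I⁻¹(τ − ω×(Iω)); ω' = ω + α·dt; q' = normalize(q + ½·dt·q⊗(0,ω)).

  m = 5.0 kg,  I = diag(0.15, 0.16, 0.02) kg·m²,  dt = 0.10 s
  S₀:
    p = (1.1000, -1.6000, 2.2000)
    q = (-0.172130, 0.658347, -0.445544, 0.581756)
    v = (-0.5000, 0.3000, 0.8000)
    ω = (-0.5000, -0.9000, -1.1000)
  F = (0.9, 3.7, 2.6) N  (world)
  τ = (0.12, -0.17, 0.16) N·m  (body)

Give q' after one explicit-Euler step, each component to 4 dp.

q' = (-0.1433, 0.7113, -0.4150, 0.5489)

q⊗(0,ω) = (0.5681155, 1.0997438, 0.5882207, -0.6259413)
q + ½dt·q⊗(0,ω), renormalized = (-0.1433, 0.7113, -0.4150, 0.5489)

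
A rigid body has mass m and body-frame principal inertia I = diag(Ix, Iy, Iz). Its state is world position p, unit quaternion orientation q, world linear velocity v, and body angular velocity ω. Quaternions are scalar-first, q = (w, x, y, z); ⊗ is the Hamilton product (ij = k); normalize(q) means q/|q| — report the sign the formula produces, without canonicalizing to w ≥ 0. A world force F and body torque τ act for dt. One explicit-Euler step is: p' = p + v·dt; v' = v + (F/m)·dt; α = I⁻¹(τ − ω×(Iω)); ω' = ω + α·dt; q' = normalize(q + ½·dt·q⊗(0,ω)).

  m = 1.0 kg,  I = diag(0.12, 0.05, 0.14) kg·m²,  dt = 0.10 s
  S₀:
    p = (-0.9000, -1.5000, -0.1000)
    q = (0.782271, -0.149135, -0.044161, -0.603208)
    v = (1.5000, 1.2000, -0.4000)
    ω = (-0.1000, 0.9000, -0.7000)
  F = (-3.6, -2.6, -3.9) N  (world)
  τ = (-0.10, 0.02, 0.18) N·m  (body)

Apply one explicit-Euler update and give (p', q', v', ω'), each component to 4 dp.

(τ − ω×Iω)/I = (-0.3608, 0.4280, 1.2407)
ω + α·dt = (-0.1361, 0.9428, -0.5759)
2q̇ = q⊗(0,ω) = (-0.3974142, 0.4955728, 0.6599702, -0.6862273)
updated quaternion q' = (0.7612, -0.1242, -0.0111, -0.6365)
a = (-3.6000, -2.6000, -3.9000)
p + v·dt = (-0.7500, -1.3800, -0.1400)
v + (F/m)dt = (1.1400, 0.9400, -0.7900)

p' = (-0.7500, -1.3800, -0.1400)
q' = (0.7612, -0.1242, -0.0111, -0.6365)
v' = (1.1400, 0.9400, -0.7900)
ω' = (-0.1361, 0.9428, -0.5759)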